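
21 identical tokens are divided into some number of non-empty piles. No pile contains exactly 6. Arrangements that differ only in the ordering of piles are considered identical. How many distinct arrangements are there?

There are 616 such partitions.

616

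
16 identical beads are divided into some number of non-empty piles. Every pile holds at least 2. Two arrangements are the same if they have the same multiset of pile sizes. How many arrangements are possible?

A partial list (first 12 by largest part):
16
14 + 2
13 + 3
12 + 4
12 + 2 + 2
11 + 5
11 + 3 + 2
10 + 6
10 + 4 + 2
10 + 3 + 3
10 + 2 + 2 + 2
9 + 7
…and 43 more, for 55 total.

55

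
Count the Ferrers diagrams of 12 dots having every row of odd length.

Listing the qualifying partitions of 12:
1, 11
3, 9
1, 1, 1, 9
5, 7
1, 1, 3, 7
1, 1, 1, 1, 1, 7
1, 1, 5, 5
1, 3, 3, 5
1, 1, 1, 1, 3, 5
1, 1, 1, 1, 1, 1, 1, 5
3, 3, 3, 3
1, 1, 1, 3, 3, 3
1, 1, 1, 1, 1, 1, 3, 3
1, 1, 1, 1, 1, 1, 1, 1, 1, 3
1, 1, 1, 1, 1, 1, 1, 1, 1, 1, 1, 1
Counting gives 15.

15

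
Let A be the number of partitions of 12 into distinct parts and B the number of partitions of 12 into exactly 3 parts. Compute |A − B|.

3

Partitions of 12 into distinct parts: 15.
Partitions of 12 into exactly 3 parts: 12.
|15 − 12| = 3.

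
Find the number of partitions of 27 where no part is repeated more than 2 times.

731

There are 731 such partitions.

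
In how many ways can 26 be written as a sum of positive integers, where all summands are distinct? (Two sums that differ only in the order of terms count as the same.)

165

A full systematic count gives 165.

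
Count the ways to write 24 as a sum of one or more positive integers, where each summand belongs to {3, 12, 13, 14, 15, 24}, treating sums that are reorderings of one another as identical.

Enumerating:
24
15,3,3,3
12,12
12,3,3,3,3
3,3,3,3,3,3,3,3
Counting gives 5.

5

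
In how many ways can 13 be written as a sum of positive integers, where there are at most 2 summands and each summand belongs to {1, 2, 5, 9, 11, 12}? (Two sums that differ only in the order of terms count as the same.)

Listing the qualifying partitions of 13:
12+1
11+2
That's 2 in total.

2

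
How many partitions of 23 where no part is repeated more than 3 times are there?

There are 592 such partitions.

592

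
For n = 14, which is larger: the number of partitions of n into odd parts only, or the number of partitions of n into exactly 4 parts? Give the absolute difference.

Partitions of 14 into odd parts only: 22.
Partitions of 14 into exactly 4 parts: 23.
|22 − 23| = 1.

1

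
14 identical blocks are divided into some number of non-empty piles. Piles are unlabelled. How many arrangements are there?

135

There are 135 such partitions.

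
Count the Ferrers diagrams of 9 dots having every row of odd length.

Listing the qualifying partitions of 9:
9
7, 1, 1
5, 3, 1
5, 1, 1, 1, 1
3, 3, 3
3, 3, 1, 1, 1
3, 1, 1, 1, 1, 1, 1
1, 1, 1, 1, 1, 1, 1, 1, 1
That's 8 in total.

8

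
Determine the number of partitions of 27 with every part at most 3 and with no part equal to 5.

75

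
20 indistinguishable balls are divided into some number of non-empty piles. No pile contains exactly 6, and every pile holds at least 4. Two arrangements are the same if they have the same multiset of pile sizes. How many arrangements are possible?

17

The partitions of 20 that satisfy the conditions:
20
16,4
15,5
13,7
12,8
12,4,4
11,9
11,5,4
10,10
10,5,5
9,7,4
8,8,4
8,7,5
8,4,4,4
7,5,4,4
5,5,5,5
4,4,4,4,4
That's 17 in total.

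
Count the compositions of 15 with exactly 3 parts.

91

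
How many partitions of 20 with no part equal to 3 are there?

Systematic enumeration (by largest part, then next-largest, …) yields 330.

330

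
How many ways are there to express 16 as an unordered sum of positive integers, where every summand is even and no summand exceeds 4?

5

Listing the qualifying partitions of 16:
4,4,4,4
2,2,4,4,4
2,2,2,2,4,4
2,2,2,2,2,2,4
2,2,2,2,2,2,2,2
Counting gives 5.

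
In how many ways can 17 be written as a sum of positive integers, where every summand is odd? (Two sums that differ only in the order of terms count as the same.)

38

There are too many to list fully; the first 12 (by largest part) are:
17
15, 1, 1
13, 3, 1
13, 1, 1, 1, 1
11, 5, 1
11, 3, 3
11, 3, 1, 1, 1
11, 1, 1, 1, 1, 1, 1
9, 7, 1
9, 5, 3
9, 5, 1, 1, 1
9, 3, 3, 1, 1
…and 26 more, for 38 total.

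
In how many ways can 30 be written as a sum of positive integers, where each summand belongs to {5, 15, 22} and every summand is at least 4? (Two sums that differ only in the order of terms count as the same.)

3

They are:
15, 15
5, 5, 5, 15
5, 5, 5, 5, 5, 5
Counting gives 3.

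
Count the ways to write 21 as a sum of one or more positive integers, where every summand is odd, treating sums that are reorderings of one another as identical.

There are 76 such partitions.

76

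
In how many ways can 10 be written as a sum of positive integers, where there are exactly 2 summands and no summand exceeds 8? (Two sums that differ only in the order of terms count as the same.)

4

Listing the qualifying partitions of 10:
2,8
3,7
4,6
5,5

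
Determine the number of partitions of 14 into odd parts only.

Enumerating:
13+1
11+3
11+1+1+1
9+5
9+3+1+1
9+1+1+1+1+1
7+7
7+5+1+1
7+3+3+1
7+3+1+1+1+1
7+1+1+1+1+1+1+1
5+5+3+1
5+5+1+1+1+1
5+3+3+3
5+3+3+1+1+1
5+3+1+1+1+1+1+1
5+1+1+1+1+1+1+1+1+1
3+3+3+3+1+1
3+3+3+1+1+1+1+1
3+3+1+1+1+1+1+1+1+1
3+1+1+1+1+1+1+1+1+1+1+1
1+1+1+1+1+1+1+1+1+1+1+1+1+1

22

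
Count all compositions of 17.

65536

There are 16 gaps and each independently is a cut or not, giving 2^16 = 65536.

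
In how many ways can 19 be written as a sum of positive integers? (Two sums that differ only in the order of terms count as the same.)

490

Systematic enumeration (by largest part, then next-largest, …) yields 490.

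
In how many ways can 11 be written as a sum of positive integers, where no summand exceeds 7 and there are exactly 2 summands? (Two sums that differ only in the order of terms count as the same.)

2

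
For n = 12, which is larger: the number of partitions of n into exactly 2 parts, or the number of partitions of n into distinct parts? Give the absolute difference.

9

Partitions of 12 into exactly 2 parts: 6.
Partitions of 12 into distinct parts: 15.
|6 − 15| = 9.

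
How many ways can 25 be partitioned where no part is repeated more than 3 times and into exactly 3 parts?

52

There are too many to list fully; the first 12 (by largest part) are:
23 + 1 + 1
22 + 2 + 1
21 + 3 + 1
21 + 2 + 2
20 + 4 + 1
20 + 3 + 2
19 + 5 + 1
19 + 4 + 2
19 + 3 + 3
18 + 6 + 1
18 + 5 + 2
18 + 4 + 3
…and 40 more, for 52 total.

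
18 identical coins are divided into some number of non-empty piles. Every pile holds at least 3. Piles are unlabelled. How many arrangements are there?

There are too many to list fully; the first 12 (by largest part) are:
18
15,3
14,4
13,5
12,6
12,3,3
11,7
11,4,3
10,8
10,5,3
10,4,4
9,9
…and 21 more, for 33 total.

33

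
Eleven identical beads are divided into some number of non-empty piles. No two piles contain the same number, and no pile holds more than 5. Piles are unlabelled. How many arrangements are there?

Enumerating:
5,4,2
5,3,2,1

2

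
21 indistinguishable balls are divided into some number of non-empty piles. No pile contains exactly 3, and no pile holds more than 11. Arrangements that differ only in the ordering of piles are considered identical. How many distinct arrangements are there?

340

Counting exhaustively, 340 partitions satisfy the conditions.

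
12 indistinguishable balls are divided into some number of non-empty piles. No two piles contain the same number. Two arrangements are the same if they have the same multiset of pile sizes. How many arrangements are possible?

15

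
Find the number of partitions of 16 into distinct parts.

32

A partial list (first 12 by largest part):
16
15,1
14,2
13,3
13,2,1
12,4
12,3,1
11,5
11,4,1
11,3,2
10,6
10,5,1
…and 20 more, for 32 total.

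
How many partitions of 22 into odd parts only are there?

Systematic enumeration (by largest part, then next-largest, …) yields 89.

89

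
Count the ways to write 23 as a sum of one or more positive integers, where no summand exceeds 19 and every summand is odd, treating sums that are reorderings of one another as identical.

102

Enumerating by decreasing first part gives 102 partitions in all.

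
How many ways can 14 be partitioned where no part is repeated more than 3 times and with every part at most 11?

There are 78 such partitions.

78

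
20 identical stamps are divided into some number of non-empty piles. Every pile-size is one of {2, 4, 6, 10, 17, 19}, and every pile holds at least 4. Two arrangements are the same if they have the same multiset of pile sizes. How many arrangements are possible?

4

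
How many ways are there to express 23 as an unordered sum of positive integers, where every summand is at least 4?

There are too many to list fully; the first 12 (by largest part) are:
23
19+4
18+5
17+6
16+7
15+8
15+4+4
14+9
14+5+4
13+10
13+6+4
13+5+5
…and 27 more, for 39 total.

39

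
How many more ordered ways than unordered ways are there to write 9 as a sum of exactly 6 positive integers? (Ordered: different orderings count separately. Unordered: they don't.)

53

Compositions: C(8,5) = 56.
Unordered (partitions into 6 parts): 3.
Difference: 56 − 3 = 53.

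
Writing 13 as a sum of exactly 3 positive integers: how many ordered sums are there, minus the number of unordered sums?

52

Ordered (compositions into 3 parts): C(12,2) = 66.
Unordered (partitions into 3 parts): 14.
Difference: 66 − 14 = 52.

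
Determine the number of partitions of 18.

385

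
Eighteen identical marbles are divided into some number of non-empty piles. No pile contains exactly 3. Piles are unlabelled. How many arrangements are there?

209

Systematic enumeration (by largest part, then next-largest, …) yields 209.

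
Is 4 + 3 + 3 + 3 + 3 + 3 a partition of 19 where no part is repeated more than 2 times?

The parts sum to 19, and the condition 'no summand is used more than 2 times' is violated.

No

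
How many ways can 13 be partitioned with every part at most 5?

57

A partial list (first 12 by largest part):
5 + 5 + 3
5 + 5 + 2 + 1
5 + 5 + 1 + 1 + 1
5 + 4 + 4
5 + 4 + 3 + 1
5 + 4 + 2 + 2
5 + 4 + 2 + 1 + 1
5 + 4 + 1 + 1 + 1 + 1
5 + 3 + 3 + 2
5 + 3 + 3 + 1 + 1
5 + 3 + 2 + 2 + 1
5 + 3 + 2 + 1 + 1 + 1
…and 45 more, for 57 total.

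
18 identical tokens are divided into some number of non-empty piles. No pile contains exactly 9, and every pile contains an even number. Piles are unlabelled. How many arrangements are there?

30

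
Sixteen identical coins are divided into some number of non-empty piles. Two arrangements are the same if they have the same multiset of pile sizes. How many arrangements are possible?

There are 231 such partitions.

231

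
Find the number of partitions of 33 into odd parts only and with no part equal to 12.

Direct enumeration gives 448 partitions.

448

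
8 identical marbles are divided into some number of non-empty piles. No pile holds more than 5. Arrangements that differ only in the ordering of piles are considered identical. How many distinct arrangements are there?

The partitions of 8 that satisfy the conditions:
5,3
5,2,1
5,1,1,1
4,4
4,3,1
4,2,2
4,2,1,1
4,1,1,1,1
3,3,2
3,3,1,1
3,2,2,1
3,2,1,1,1
3,1,1,1,1,1
2,2,2,2
2,2,2,1,1
2,2,1,1,1,1
2,1,1,1,1,1,1
1,1,1,1,1,1,1,1

18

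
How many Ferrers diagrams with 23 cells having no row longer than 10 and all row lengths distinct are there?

There are too many to list fully; the first 12 (by largest part) are:
10, 9, 4
10, 9, 3, 1
10, 8, 5
10, 8, 4, 1
10, 8, 3, 2
10, 7, 6
10, 7, 5, 1
10, 7, 4, 2
10, 7, 3, 2, 1
10, 6, 5, 2
10, 6, 4, 3
10, 6, 4, 2, 1
…and 24 more, for 36 total.

36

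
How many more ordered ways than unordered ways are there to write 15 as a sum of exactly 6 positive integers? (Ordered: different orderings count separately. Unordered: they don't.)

Ordered (compositions into 6 parts): C(14,5) = 2002.
Unordered (partitions into 6 parts): 26.
Difference: 2002 − 26 = 1976.

1976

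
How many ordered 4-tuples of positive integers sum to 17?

Place 3 bars in the 16 internal gaps of a row of 17 dots: C(16,3) = 560.

560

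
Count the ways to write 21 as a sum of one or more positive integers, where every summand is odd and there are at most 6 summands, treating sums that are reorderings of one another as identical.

A partial list (first 12 by largest part):
21
19 + 1 + 1
17 + 3 + 1
17 + 1 + 1 + 1 + 1
15 + 5 + 1
15 + 3 + 3
15 + 3 + 1 + 1 + 1
13 + 7 + 1
13 + 5 + 3
13 + 5 + 1 + 1 + 1
13 + 3 + 3 + 1 + 1
11 + 9 + 1
…and 19 more, for 31 total.

31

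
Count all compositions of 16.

32768

Each of the 15 gaps between 16 units is either a break or not: 2^15 = 32768.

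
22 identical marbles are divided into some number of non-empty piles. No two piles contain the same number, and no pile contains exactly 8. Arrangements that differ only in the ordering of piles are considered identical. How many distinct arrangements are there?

71

Counting exhaustively, 71 partitions satisfy the conditions.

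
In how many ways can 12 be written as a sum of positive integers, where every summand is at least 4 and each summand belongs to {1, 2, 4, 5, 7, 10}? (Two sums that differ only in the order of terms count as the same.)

2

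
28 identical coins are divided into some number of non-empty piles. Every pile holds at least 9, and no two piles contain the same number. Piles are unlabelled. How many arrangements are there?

They are:
28
19+9
18+10
17+11
16+12
15+13

6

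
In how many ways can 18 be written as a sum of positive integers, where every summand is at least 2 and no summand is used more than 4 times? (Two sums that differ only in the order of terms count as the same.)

80

Enumerating by decreasing first part gives 80 partitions in all.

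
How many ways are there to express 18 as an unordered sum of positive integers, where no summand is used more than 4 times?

262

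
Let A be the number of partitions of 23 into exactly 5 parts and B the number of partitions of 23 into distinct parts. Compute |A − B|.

37

Partitions of 23 into exactly 5 parts: 141.
Partitions of 23 into distinct parts: 104.
|141 − 104| = 37.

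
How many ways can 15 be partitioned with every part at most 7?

Enumerating by decreasing first part gives 131 partitions in all.

131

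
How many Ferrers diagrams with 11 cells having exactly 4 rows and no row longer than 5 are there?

They are:
5 + 4 + 1 + 1
5 + 3 + 2 + 1
5 + 2 + 2 + 2
4 + 4 + 2 + 1
4 + 3 + 3 + 1
4 + 3 + 2 + 2
3 + 3 + 3 + 2
Counting gives 7.

7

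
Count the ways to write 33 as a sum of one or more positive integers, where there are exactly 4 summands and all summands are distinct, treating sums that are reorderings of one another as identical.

150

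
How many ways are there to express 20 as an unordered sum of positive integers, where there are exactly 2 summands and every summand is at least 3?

Listing the qualifying partitions of 20:
17+3
16+4
15+5
14+6
13+7
12+8
11+9
10+10

8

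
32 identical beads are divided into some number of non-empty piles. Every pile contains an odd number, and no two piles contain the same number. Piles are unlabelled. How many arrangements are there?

23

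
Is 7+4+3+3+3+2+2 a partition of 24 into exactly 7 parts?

The parts sum to 24, and the condition 'there are exactly 7 summands' holds.

Yes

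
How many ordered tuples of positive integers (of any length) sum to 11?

There are 10 gaps and each independently is a cut or not, giving 2^10 = 1024.

1024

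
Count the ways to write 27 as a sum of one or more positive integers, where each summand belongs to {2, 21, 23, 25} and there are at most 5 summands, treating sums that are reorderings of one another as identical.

They are:
25 + 2
23 + 2 + 2
21 + 2 + 2 + 2
Counting gives 3.

3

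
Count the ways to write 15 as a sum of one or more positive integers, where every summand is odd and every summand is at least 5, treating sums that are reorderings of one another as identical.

Listing the qualifying partitions of 15:
15
5+5+5

2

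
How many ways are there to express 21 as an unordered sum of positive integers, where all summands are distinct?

Systematic enumeration (by largest part, then next-largest, …) yields 76.

76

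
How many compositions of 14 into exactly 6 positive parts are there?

Equivalently, choose which 5 of the 13 gaps become plus signs: C(13,5) = 1287.

1287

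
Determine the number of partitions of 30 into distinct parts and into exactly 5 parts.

84

Systematic enumeration (by largest part, then next-largest, …) yields 84.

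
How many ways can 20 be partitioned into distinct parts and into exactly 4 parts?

23

Enumerating:
14,3,2,1
13,4,2,1
12,5,2,1
12,4,3,1
11,6,2,1
11,5,3,1
11,4,3,2
10,7,2,1
10,6,3,1
10,5,4,1
10,5,3,2
9,8,2,1
9,7,3,1
9,6,4,1
9,6,3,2
9,5,4,2
8,7,4,1
8,7,3,2
8,6,5,1
8,6,4,2
8,5,4,3
7,6,5,2
7,6,4,3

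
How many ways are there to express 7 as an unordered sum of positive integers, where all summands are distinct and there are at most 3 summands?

Listing the qualifying partitions of 7:
7
6+1
5+2
4+3
4+2+1

5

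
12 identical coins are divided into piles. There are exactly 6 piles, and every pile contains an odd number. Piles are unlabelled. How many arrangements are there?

3

The partitions of 12 that satisfy the conditions:
7+1+1+1+1+1
5+3+1+1+1+1
3+3+3+1+1+1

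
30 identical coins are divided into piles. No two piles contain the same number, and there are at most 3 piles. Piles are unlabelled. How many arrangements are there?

Direct enumeration gives 76 partitions.

76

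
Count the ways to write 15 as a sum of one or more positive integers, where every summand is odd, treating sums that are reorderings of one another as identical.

27

A partial list (first 12 by largest part):
15
1+1+13
1+3+11
1+1+1+1+11
1+5+9
3+3+9
1+1+1+3+9
1+1+1+1+1+1+9
1+7+7
3+5+7
1+1+1+5+7
1+1+3+3+7
…and 15 more, for 27 total.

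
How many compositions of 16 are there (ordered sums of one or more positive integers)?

The number of compositions of n is 2^(n−1); here 2^15 = 32768.

32768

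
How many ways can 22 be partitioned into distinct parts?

Systematic enumeration (by largest part, then next-largest, …) yields 89.

89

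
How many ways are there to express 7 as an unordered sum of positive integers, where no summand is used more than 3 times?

12

They are:
7
1+6
2+5
1+1+5
3+4
1+2+4
1+1+1+4
1+3+3
2+2+3
1+1+2+3
1+2+2+2
1+1+1+2+2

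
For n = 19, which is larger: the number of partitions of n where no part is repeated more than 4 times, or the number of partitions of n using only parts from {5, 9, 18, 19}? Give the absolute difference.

323

Partitions of 19 where no part is repeated more than 4 times: 325.
Partitions of 19 using only parts from {5, 9, 18, 19}: 2.
|325 − 2| = 323.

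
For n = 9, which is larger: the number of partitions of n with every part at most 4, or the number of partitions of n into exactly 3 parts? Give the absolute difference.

11

Partitions of 9 with every part at most 4: 18.
Partitions of 9 into exactly 3 parts: 7.
|18 − 7| = 11.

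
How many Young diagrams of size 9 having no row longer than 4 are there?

Listing the qualifying partitions of 9:
1, 4, 4
2, 3, 4
1, 1, 3, 4
1, 2, 2, 4
1, 1, 1, 2, 4
1, 1, 1, 1, 1, 4
3, 3, 3
1, 2, 3, 3
1, 1, 1, 3, 3
2, 2, 2, 3
1, 1, 2, 2, 3
1, 1, 1, 1, 2, 3
1, 1, 1, 1, 1, 1, 3
1, 2, 2, 2, 2
1, 1, 1, 2, 2, 2
1, 1, 1, 1, 1, 2, 2
1, 1, 1, 1, 1, 1, 1, 2
1, 1, 1, 1, 1, 1, 1, 1, 1
That's 18 in total.

18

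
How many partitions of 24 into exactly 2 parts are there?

Listing the qualifying partitions of 24:
23 + 1
22 + 2
21 + 3
20 + 4
19 + 5
18 + 6
17 + 7
16 + 8
15 + 9
14 + 10
13 + 11
12 + 12
That's 12 in total.

12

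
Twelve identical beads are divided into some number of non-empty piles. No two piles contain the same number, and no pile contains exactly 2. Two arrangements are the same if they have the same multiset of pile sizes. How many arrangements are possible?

The partitions of 12 that satisfy the conditions:
12
1 + 11
3 + 9
4 + 8
1 + 3 + 8
5 + 7
1 + 4 + 7
1 + 5 + 6
3 + 4 + 5

9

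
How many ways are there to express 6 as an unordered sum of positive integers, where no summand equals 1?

The partitions of 6 that satisfy the conditions:
6
4+2
3+3
2+2+2
Counting gives 4.

4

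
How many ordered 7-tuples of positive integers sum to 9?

Equivalently, choose which 6 of the 8 gaps become plus signs: C(8,6) = 28.

28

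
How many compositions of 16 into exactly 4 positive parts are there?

455

By stars and bars with positive parts, the count is C(15,3) = 455.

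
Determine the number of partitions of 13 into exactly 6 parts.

14

They are:
8,1,1,1,1,1
7,2,1,1,1,1
6,3,1,1,1,1
6,2,2,1,1,1
5,4,1,1,1,1
5,3,2,1,1,1
5,2,2,2,1,1
4,4,2,1,1,1
4,3,3,1,1,1
4,3,2,2,1,1
4,2,2,2,2,1
3,3,3,2,1,1
3,3,2,2,2,1
3,2,2,2,2,2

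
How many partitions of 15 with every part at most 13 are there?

174

Direct enumeration gives 174 partitions.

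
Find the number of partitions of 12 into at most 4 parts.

A partial list (first 12 by largest part):
12
11, 1
10, 2
10, 1, 1
9, 3
9, 2, 1
9, 1, 1, 1
8, 4
8, 3, 1
8, 2, 2
8, 2, 1, 1
7, 5
…and 22 more, for 34 total.

34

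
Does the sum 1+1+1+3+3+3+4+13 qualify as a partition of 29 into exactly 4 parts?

No

The parts sum to 29, and the condition 'there are exactly 4 summands' is violated.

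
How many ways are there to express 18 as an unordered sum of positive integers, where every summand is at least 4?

16

Enumerating:
18
14+4
13+5
12+6
11+7
10+8
10+4+4
9+9
9+5+4
8+6+4
8+5+5
7+7+4
7+6+5
6+6+6
6+4+4+4
5+5+4+4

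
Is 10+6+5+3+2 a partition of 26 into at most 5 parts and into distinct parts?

Yes

The parts sum to 26, and the condition 'there are at most 5 summands' holds; the condition 'all summands are distinct' holds.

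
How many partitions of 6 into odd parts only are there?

4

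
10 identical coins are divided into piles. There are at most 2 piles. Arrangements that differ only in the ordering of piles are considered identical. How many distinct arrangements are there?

Listing the qualifying partitions of 10:
10
1 + 9
2 + 8
3 + 7
4 + 6
5 + 5

6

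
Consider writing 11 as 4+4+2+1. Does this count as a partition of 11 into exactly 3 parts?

No

The parts sum to 11, and the condition 'there are exactly 3 summands' is violated.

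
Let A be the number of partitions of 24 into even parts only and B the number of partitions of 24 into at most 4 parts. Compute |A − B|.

92

Partitions of 24 into even parts only: 77.
Partitions of 24 into at most 4 parts: 169.
|77 − 169| = 92.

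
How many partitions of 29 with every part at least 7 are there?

20

Listing the qualifying partitions of 29:
29
22+7
21+8
20+9
19+10
18+11
17+12
16+13
15+14
15+7+7
14+8+7
13+9+7
13+8+8
12+10+7
12+9+8
11+11+7
11+10+8
11+9+9
10+10+9
8+7+7+7
That's 20 in total.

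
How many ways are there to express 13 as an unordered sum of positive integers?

101

There are 101 such partitions.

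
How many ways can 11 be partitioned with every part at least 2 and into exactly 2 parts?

Listing the qualifying partitions of 11:
9 + 2
8 + 3
7 + 4
6 + 5
That's 4 in total.

4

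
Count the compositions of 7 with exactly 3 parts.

15

Equivalently, choose which 2 of the 6 gaps become plus signs: C(6,2) = 15.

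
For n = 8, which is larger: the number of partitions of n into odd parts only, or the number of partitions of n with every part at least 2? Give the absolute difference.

1

Partitions of 8 into odd parts only: 6.
Partitions of 8 with every part at least 2: 7.
|6 − 7| = 1.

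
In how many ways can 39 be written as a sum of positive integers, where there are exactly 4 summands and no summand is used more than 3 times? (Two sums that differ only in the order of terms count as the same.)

Enumerating by decreasing first part gives 441 partitions in all.

441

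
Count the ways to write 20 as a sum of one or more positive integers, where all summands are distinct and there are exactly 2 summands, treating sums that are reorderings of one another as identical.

9

Listing the qualifying partitions of 20:
19+1
18+2
17+3
16+4
15+5
14+6
13+7
12+8
11+9
That's 9 in total.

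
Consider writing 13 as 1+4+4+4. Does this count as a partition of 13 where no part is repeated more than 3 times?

The parts sum to 13, and the condition 'no summand is used more than 3 times' holds.

Yes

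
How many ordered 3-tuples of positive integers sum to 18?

136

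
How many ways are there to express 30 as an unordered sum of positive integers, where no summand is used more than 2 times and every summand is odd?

60

A partial list (first 12 by largest part):
29+1
27+3
25+5
25+3+1+1
23+7
23+5+1+1
23+3+3+1
21+9
21+7+1+1
21+5+3+1
19+11
19+9+1+1
…and 48 more, for 60 total.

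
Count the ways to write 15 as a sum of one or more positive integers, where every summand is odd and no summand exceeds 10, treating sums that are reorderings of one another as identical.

23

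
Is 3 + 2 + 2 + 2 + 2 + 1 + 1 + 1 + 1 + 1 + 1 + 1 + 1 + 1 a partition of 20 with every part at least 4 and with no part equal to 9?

No

The parts sum to 20, and the condition 'every summand is at least 4' is violated.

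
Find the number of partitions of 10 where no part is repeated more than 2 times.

They are:
10
9+1
8+2
8+1+1
7+3
7+2+1
6+4
6+3+1
6+2+2
6+2+1+1
5+5
5+4+1
5+3+2
5+3+1+1
5+2+2+1
4+4+2
4+4+1+1
4+3+3
4+3+2+1
4+2+2+1+1
3+3+2+2
3+3+2+1+1

22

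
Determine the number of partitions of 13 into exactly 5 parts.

They are:
9, 1, 1, 1, 1
8, 2, 1, 1, 1
7, 3, 1, 1, 1
7, 2, 2, 1, 1
6, 4, 1, 1, 1
6, 3, 2, 1, 1
6, 2, 2, 2, 1
5, 5, 1, 1, 1
5, 4, 2, 1, 1
5, 3, 3, 1, 1
5, 3, 2, 2, 1
5, 2, 2, 2, 2
4, 4, 3, 1, 1
4, 4, 2, 2, 1
4, 3, 3, 2, 1
4, 3, 2, 2, 2
3, 3, 3, 3, 1
3, 3, 3, 2, 2
That's 18 in total.

18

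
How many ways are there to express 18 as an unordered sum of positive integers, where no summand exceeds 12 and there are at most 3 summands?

Listing the qualifying partitions of 18:
12+6
12+5+1
12+4+2
12+3+3
11+7
11+6+1
11+5+2
11+4+3
10+8
10+7+1
10+6+2
10+5+3
10+4+4
9+9
9+8+1
9+7+2
9+6+3
9+5+4
8+8+2
8+7+3
8+6+4
8+5+5
7+7+4
7+6+5
6+6+6
That's 25 in total.

25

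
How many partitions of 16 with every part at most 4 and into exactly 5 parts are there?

4

Listing the qualifying partitions of 16:
4, 4, 4, 3, 1
4, 4, 4, 2, 2
4, 4, 3, 3, 2
4, 3, 3, 3, 3
Counting gives 4.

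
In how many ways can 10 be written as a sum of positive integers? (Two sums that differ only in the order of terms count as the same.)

42

A partial list (first 12 by largest part):
10
9,1
8,2
8,1,1
7,3
7,2,1
7,1,1,1
6,4
6,3,1
6,2,2
6,2,1,1
6,1,1,1,1
…and 30 more, for 42 total.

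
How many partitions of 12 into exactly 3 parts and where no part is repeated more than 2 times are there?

11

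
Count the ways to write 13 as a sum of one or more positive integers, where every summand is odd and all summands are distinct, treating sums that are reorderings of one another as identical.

3

Enumerating:
13
9 + 3 + 1
7 + 5 + 1
That's 3 in total.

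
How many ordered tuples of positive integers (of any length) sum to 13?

4096

There are 12 gaps and each independently is a cut or not, giving 2^12 = 4096.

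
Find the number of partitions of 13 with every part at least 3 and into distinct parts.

6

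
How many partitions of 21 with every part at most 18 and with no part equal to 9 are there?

711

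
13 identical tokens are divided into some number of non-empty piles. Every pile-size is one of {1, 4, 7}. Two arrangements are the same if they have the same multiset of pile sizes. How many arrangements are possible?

6

The partitions of 13 that satisfy the conditions:
7, 4, 1, 1
7, 1, 1, 1, 1, 1, 1
4, 4, 4, 1
4, 4, 1, 1, 1, 1, 1
4, 1, 1, 1, 1, 1, 1, 1, 1, 1
1, 1, 1, 1, 1, 1, 1, 1, 1, 1, 1, 1, 1
That's 6 in total.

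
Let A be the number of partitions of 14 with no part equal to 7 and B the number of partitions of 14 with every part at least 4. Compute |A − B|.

113

Partitions of 14 with no part equal to 7: 120.
Partitions of 14 with every part at least 4: 7.
|120 − 7| = 113.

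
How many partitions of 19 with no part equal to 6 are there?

389

Systematic enumeration (by largest part, then next-largest, …) yields 389.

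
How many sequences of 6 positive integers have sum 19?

8568

A composition of 19 into 6 positive parts is chosen by placing 5 dividers among the 18 gaps between 19 units: C(18,5) = 8568.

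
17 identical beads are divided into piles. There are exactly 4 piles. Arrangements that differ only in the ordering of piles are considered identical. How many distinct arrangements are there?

There are too many to list fully; the first 12 (by largest part) are:
1,1,1,14
1,1,2,13
1,1,3,12
1,2,2,12
1,1,4,11
1,2,3,11
2,2,2,11
1,1,5,10
1,2,4,10
1,3,3,10
2,2,3,10
1,1,6,9
…and 27 more, for 39 total.

39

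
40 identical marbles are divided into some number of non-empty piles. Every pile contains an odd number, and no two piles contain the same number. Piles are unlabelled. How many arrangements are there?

A partial list (first 12 by largest part):
39,1
37,3
35,5
33,7
31,9
31,5,3,1
29,11
29,7,3,1
27,13
27,9,3,1
27,7,5,1
25,15
…and 34 more, for 46 total.

46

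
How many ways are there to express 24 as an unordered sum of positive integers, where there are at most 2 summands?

13

They are:
24
23,1
22,2
21,3
20,4
19,5
18,6
17,7
16,8
15,9
14,10
13,11
12,12
That's 13 in total.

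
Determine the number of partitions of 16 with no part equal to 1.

There are too many to list fully; the first 12 (by largest part) are:
16
2 + 14
3 + 13
4 + 12
2 + 2 + 12
5 + 11
2 + 3 + 11
6 + 10
2 + 4 + 10
3 + 3 + 10
2 + 2 + 2 + 10
7 + 9
…and 43 more, for 55 total.

55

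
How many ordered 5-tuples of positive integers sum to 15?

Equivalently, choose which 4 of the 14 gaps become plus signs: C(14,4) = 1001.

1001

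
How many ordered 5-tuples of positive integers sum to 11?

210

A composition of 11 into 5 positive parts is chosen by placing 4 dividers among the 10 gaps between 11 units: C(10,4) = 210.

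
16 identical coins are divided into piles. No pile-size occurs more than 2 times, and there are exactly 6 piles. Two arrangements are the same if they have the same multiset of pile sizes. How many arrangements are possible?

8

Listing the qualifying partitions of 16:
7,3,2,2,1,1
6,4,2,2,1,1
6,3,3,2,1,1
5,5,2,2,1,1
5,4,3,2,1,1
5,3,3,2,2,1
4,4,3,3,1,1
4,4,3,2,2,1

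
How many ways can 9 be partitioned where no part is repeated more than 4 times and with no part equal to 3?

15

They are:
9
1+8
2+7
1+1+7
1+2+6
1+1+1+6
4+5
2+2+5
1+1+2+5
1+1+1+1+5
1+4+4
1+2+2+4
1+1+1+2+4
1+2+2+2+2
1+1+1+2+2+2
That's 15 in total.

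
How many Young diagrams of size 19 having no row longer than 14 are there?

478

Direct enumeration gives 478 partitions.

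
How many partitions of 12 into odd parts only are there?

The partitions of 12 that satisfy the conditions:
11, 1
9, 3
9, 1, 1, 1
7, 5
7, 3, 1, 1
7, 1, 1, 1, 1, 1
5, 5, 1, 1
5, 3, 3, 1
5, 3, 1, 1, 1, 1
5, 1, 1, 1, 1, 1, 1, 1
3, 3, 3, 3
3, 3, 3, 1, 1, 1
3, 3, 1, 1, 1, 1, 1, 1
3, 1, 1, 1, 1, 1, 1, 1, 1, 1
1, 1, 1, 1, 1, 1, 1, 1, 1, 1, 1, 1
Counting gives 15.

15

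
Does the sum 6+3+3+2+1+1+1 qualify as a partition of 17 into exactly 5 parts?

No

The parts sum to 17, and the condition 'there are exactly 5 summands' is violated.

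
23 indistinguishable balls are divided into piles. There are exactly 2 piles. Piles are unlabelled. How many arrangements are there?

11

Listing the qualifying partitions of 23:
22+1
21+2
20+3
19+4
18+5
17+6
16+7
15+8
14+9
13+10
12+11
That's 11 in total.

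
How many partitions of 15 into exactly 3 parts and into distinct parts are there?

12

Enumerating:
12 + 2 + 1
11 + 3 + 1
10 + 4 + 1
10 + 3 + 2
9 + 5 + 1
9 + 4 + 2
8 + 6 + 1
8 + 5 + 2
8 + 4 + 3
7 + 6 + 2
7 + 5 + 3
6 + 5 + 4
That's 12 in total.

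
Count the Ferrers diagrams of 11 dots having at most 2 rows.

They are:
11
10 + 1
9 + 2
8 + 3
7 + 4
6 + 5
Counting gives 6.

6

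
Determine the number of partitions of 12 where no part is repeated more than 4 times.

There are too many to list fully; the first 12 (by largest part) are:
12
11 + 1
10 + 2
10 + 1 + 1
9 + 3
9 + 2 + 1
9 + 1 + 1 + 1
8 + 4
8 + 3 + 1
8 + 2 + 2
8 + 2 + 1 + 1
8 + 1 + 1 + 1 + 1
…and 48 more, for 60 total.

60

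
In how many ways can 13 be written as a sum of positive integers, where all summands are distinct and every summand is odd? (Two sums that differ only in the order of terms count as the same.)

Enumerating:
13
9 + 3 + 1
7 + 5 + 1

3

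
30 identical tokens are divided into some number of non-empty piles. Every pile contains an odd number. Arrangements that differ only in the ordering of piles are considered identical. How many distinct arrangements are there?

Enumerating by decreasing first part gives 296 partitions in all.

296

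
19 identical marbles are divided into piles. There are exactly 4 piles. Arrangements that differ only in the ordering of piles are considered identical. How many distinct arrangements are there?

There are too many to list fully; the first 12 (by largest part) are:
16, 1, 1, 1
15, 2, 1, 1
14, 3, 1, 1
14, 2, 2, 1
13, 4, 1, 1
13, 3, 2, 1
13, 2, 2, 2
12, 5, 1, 1
12, 4, 2, 1
12, 3, 3, 1
12, 3, 2, 2
11, 6, 1, 1
…and 42 more, for 54 total.

54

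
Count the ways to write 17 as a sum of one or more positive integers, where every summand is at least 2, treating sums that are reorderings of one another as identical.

A partial list (first 12 by largest part):
17
15,2
14,3
13,4
13,2,2
12,5
12,3,2
11,6
11,4,2
11,3,3
11,2,2,2
10,7
…and 54 more, for 66 total.

66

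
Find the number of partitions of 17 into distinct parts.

38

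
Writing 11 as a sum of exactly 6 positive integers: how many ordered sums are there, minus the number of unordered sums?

245

Ordered (compositions into 6 parts): C(10,5) = 252.
Unordered (partitions into 6 parts): 7.
Difference: 252 − 7 = 245.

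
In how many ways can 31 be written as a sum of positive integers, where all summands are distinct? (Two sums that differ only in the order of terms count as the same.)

Direct enumeration gives 340 partitions.

340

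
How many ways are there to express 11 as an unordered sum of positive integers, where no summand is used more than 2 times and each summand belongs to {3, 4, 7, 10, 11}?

3

Listing the qualifying partitions of 11:
11
4, 7
3, 4, 4
Counting gives 3.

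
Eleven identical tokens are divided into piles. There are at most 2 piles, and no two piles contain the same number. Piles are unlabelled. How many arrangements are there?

Enumerating:
11
10,1
9,2
8,3
7,4
6,5

6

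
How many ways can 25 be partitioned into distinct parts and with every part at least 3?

A partial list (first 12 by largest part):
25
3 + 22
4 + 21
5 + 20
6 + 19
7 + 18
3 + 4 + 18
8 + 17
3 + 5 + 17
9 + 16
3 + 6 + 16
4 + 5 + 16
…and 32 more, for 44 total.

44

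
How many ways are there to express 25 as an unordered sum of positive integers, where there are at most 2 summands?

Listing the qualifying partitions of 25:
25
24,1
23,2
22,3
21,4
20,5
19,6
18,7
17,8
16,9
15,10
14,11
13,12
Counting gives 13.

13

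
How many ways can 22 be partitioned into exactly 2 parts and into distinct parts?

10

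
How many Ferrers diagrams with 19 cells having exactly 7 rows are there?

There are too many to list fully; the first 12 (by largest part) are:
13, 1, 1, 1, 1, 1, 1
12, 2, 1, 1, 1, 1, 1
11, 3, 1, 1, 1, 1, 1
11, 2, 2, 1, 1, 1, 1
10, 4, 1, 1, 1, 1, 1
10, 3, 2, 1, 1, 1, 1
10, 2, 2, 2, 1, 1, 1
9, 5, 1, 1, 1, 1, 1
9, 4, 2, 1, 1, 1, 1
9, 3, 3, 1, 1, 1, 1
9, 3, 2, 2, 1, 1, 1
9, 2, 2, 2, 2, 1, 1
…and 53 more, for 65 total.

65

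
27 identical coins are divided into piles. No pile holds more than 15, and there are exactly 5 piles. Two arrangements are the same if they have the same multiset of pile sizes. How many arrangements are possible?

217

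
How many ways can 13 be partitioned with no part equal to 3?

There are too many to list fully; the first 12 (by largest part) are:
13
12,1
11,2
11,1,1
10,2,1
10,1,1,1
9,4
9,2,2
9,2,1,1
9,1,1,1,1
8,5
8,4,1
…and 47 more, for 59 total.

59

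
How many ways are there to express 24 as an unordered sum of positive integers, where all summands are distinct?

Direct enumeration gives 122 partitions.

122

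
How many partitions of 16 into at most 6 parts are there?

136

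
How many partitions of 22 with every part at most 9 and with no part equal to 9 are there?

Direct enumeration gives 638 partitions.

638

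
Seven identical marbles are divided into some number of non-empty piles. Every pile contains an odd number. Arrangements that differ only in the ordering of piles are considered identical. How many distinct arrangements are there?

5

Listing the qualifying partitions of 7:
7
5, 1, 1
3, 3, 1
3, 1, 1, 1, 1
1, 1, 1, 1, 1, 1, 1
Counting gives 5.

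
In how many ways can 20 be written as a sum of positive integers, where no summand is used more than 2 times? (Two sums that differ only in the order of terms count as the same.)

A full systematic count gives 202.

202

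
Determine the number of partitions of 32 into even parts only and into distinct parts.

There are too many to list fully; the first 12 (by largest part) are:
32
30,2
28,4
26,6
26,4,2
24,8
24,6,2
22,10
22,8,2
22,6,4
20,12
20,10,2
…and 20 more, for 32 total.

32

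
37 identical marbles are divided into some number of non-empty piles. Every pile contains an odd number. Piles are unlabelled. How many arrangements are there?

There are 760 such partitions.

760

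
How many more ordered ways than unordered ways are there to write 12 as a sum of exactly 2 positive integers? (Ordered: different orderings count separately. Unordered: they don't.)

5

Compositions: C(11,1) = 11.
Unordered (partitions into 2 parts): 6.
Difference: 11 − 6 = 5.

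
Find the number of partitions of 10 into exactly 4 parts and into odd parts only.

3

Listing the qualifying partitions of 10:
7+1+1+1
5+3+1+1
3+3+3+1
That's 3 in total.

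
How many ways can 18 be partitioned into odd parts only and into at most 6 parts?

There are too many to list fully; the first 12 (by largest part) are:
1, 17
3, 15
1, 1, 1, 15
5, 13
1, 1, 3, 13
1, 1, 1, 1, 1, 13
7, 11
1, 1, 5, 11
1, 3, 3, 11
1, 1, 1, 1, 3, 11
9, 9
1, 1, 7, 9
…and 15 more, for 27 total.

27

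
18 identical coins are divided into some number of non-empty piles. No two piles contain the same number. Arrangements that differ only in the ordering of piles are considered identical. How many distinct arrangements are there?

46

A partial list (first 12 by largest part):
18
17+1
16+2
15+3
15+2+1
14+4
14+3+1
13+5
13+4+1
13+3+2
12+6
12+5+1
…and 34 more, for 46 total.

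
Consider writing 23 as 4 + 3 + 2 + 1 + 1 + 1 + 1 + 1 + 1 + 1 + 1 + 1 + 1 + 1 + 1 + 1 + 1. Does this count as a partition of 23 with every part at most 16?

The parts sum to 23, and the condition 'no summand exceeds 16' holds.

Yes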